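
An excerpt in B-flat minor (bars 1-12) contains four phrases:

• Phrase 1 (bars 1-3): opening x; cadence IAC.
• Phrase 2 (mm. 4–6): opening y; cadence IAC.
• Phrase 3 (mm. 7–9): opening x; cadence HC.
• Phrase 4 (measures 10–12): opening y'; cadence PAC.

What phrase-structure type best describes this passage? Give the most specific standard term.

Four phrases in two halves: the first half (mm. 1–6) ends with an imperfect authentic cadence, the second (measures 7–12) with a perfect authentic cadence — a large antecedent–consequent pair, i.e. a double period.
Phrase 3 begins with the same material as phrase 1, making it parallel.

parallel double period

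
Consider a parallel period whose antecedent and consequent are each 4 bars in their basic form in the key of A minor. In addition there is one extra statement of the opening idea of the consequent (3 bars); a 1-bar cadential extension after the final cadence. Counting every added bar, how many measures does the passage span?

12 measures

Basic parallel period: 4 + 4 = 8 bars.
8 (basic form) + 3 (extra statement) + 1 (cadential extension) = 12.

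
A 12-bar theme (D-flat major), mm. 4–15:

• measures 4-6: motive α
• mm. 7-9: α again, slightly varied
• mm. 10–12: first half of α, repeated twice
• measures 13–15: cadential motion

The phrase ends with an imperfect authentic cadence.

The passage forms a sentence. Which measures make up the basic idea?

The presentation of a sentence is the basic idea (mm. 4–6) plus its repetition (mm. 7–9); the basic idea is therefore mm. 4-6.

measures 4–6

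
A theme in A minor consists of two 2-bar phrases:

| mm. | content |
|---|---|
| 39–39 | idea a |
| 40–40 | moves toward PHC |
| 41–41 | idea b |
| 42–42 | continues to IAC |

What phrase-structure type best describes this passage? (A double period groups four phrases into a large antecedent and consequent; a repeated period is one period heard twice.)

contrasting period

Phrase 1 ends with a Phrygian half cadence (weaker) and phrase 2 with an imperfect authentic cadence (stronger): antecedent + consequent = a period.
The two phrases open with different material (a / b), so the period is contrasting.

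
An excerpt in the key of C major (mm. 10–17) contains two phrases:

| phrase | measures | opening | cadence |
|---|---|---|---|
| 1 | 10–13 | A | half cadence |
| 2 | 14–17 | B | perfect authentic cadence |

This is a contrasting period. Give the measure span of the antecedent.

The phrase ending with the weaker cadence (half cadence) is the antecedent; the one ending more conclusively (perfect authentic cadence) is the consequent. The antecedent is measures 10–13.

measures 10–13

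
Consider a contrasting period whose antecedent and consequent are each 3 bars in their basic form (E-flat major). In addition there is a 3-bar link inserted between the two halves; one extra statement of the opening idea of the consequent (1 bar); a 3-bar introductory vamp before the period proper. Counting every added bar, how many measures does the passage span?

Basic contrasting period: 3 + 3 = 6 bars.
6 (basic form) + 3 (link) + 1 (extra statement) + 3 (introduction) = 13.

13 measures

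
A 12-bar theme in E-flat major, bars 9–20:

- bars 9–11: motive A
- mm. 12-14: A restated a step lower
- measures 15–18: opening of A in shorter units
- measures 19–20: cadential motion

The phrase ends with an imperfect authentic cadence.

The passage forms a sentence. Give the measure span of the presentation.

measures 9–14

The presentation of a sentence is the basic idea (mm. 9–11) plus its repetition (measures 12–14); the presentation is therefore measures 9–14.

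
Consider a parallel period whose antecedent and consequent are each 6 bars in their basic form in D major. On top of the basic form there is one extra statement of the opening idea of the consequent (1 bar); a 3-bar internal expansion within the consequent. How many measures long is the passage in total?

Basic parallel period: 6 + 6 = 12 bars.
12 (basic form) + 1 (extra statement) + 3 (internal expansion) = 16.

16 measures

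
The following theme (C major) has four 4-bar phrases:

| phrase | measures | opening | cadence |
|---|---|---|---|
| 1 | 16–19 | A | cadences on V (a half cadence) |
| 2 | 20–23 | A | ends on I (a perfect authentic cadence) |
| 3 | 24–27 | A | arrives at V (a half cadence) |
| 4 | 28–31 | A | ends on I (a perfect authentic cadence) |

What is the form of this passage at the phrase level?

repeated period

The cadence pattern HC–PAC–HC–PAC is weak–strong twice, and phrases 3–4 restate phrases 1–2: a period heard twice, not a double period (which would end weakly at phrase 2).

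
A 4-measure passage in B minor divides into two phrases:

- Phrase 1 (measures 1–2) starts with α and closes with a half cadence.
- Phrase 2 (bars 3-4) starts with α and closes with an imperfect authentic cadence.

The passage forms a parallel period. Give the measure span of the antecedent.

measures 1–2

The phrase ending with the weaker cadence (half cadence) is the antecedent; the one ending more conclusively (imperfect authentic cadence) is the consequent. The antecedent is measures 1–2.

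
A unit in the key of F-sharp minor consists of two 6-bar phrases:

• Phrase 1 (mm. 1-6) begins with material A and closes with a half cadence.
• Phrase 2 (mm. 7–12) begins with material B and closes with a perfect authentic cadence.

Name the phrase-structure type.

contrasting period

Phrase 1 ends with a half cadence (weaker) and phrase 2 with a perfect authentic cadence (stronger): antecedent + consequent = a period.
The two phrases open with different material (A / B), so the period is contrasting.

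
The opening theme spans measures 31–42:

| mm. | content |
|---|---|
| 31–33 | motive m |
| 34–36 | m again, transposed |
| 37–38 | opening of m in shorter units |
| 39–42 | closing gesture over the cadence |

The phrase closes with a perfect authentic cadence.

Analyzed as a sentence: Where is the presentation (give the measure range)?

measures 31–36

The presentation of a sentence is the basic idea (measures 31–33) plus its repetition (bars 34–36); the presentation is therefore mm. 31–36.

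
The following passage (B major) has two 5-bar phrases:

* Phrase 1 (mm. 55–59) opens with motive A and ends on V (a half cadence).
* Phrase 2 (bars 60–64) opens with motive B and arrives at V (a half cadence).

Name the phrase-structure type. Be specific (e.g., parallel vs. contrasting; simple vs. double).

The second phrase closes with a half cadence, which is not stronger than the first phrase's half cadence; without a weak→strong cadential pair there is no antecedent–consequent relationship, so this is a phrase group rather than a period.

phrase group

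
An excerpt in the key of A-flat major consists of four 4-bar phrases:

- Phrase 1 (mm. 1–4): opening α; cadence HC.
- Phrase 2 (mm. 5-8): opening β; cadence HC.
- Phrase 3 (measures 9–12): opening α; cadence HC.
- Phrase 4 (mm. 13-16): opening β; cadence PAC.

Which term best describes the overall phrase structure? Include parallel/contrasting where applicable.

Four phrases in two halves: the first half (mm. 1-8) ends with a half cadence, the second (mm. 9–16) with a perfect authentic cadence — a large antecedent–consequent pair, i.e. a double period.
Phrase 3 begins with the same material as phrase 1, making it parallel.

parallel double period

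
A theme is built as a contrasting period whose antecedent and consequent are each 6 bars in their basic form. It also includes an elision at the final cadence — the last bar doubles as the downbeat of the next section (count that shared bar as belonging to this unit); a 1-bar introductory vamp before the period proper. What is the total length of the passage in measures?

Basic contrasting period: 6 + 6 = 12 bars.
12 (basic form) + 1 (introduction) = 13.
The elision shares a bar with the next section but does not change this unit's count.

13 measures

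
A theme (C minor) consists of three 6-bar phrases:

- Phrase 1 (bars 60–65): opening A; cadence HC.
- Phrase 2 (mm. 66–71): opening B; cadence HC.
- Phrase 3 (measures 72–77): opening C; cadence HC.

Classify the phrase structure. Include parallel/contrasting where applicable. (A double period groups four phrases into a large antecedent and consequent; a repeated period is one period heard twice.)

phrase group

The final phrase closes with a half cadence, which is not stronger than the preceding half cadence; the 3 phrases lack an overall antecedent–consequent design and so form a phrase group.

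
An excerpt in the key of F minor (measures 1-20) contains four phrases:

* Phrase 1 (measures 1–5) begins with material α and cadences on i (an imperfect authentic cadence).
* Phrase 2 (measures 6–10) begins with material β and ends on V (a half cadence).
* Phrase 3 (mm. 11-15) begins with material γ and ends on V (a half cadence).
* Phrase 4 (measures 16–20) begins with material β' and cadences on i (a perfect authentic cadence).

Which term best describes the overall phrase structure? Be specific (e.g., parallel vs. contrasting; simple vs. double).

contrasting double period

Four phrases in two halves: the first half (mm. 1–10) ends with a half cadence, the second (mm. 11–20) with a perfect authentic cadence — a large antecedent–consequent pair, i.e. a double period.
Phrase 3 begins with different material from phrase 1, making it contrasting.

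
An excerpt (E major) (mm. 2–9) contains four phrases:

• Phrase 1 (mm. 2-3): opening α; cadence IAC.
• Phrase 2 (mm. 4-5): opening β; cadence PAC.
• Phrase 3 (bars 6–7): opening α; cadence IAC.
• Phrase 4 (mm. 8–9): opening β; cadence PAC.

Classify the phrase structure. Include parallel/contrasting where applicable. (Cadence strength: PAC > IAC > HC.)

repeated period

The cadence pattern IAC–PAC–IAC–PAC is weak–strong twice, and phrases 3–4 restate phrases 1–2: a period heard twice, not a double period (which would end weakly at phrase 2).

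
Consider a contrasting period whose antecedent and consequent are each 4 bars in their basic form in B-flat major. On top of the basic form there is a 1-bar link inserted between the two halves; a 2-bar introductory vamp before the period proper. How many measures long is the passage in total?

11 measures

Basic contrasting period: 4 + 4 = 8 bars.
8 (basic form) + 1 (link) + 2 (introduction) = 11.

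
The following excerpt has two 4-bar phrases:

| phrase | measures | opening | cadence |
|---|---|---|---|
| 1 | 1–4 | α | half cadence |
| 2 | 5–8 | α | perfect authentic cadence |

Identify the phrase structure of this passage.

parallel period

Phrase 1 ends with a half cadence (weaker) and phrase 2 with a perfect authentic cadence (stronger): antecedent + consequent = a period.
The two phrases open with the same material (α / α), so the period is parallel.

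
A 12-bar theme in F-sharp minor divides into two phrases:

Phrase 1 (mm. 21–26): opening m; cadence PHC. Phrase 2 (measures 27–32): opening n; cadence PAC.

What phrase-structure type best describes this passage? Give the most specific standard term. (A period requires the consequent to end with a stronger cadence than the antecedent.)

contrasting period

Phrase 1 ends with a Phrygian half cadence (weaker) and phrase 2 with a perfect authentic cadence (stronger): antecedent + consequent = a period.
The two phrases open with different material (m / n), so the period is contrasting.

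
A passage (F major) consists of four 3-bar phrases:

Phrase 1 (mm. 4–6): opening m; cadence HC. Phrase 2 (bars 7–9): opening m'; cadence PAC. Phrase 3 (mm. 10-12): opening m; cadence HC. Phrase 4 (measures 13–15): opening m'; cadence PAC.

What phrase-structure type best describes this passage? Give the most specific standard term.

repeated period

The cadence pattern HC–PAC–HC–PAC is weak–strong twice, and phrases 3–4 restate phrases 1–2: a period heard twice, not a double period (which would end weakly at phrase 2).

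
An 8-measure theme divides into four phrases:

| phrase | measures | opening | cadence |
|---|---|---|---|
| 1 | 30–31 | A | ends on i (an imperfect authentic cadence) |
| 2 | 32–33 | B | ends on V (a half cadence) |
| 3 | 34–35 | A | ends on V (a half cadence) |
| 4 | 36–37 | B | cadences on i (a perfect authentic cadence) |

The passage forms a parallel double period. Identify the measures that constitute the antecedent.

In a double period the four phrases pair into a large antecedent (phrases 1–2, ending half cadence) and a large consequent (phrases 3–4, ending perfect authentic cadence). The antecedent spans bars 30-33.

measures 30–33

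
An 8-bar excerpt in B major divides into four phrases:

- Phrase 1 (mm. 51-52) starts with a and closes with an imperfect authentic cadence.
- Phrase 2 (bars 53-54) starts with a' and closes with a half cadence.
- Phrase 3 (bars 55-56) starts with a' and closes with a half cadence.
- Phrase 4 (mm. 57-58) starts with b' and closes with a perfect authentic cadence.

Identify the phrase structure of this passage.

Four phrases in two halves: the first half (mm. 51–54) ends with a half cadence, the second (measures 55-58) with a perfect authentic cadence — a large antecedent–consequent pair, i.e. a double period.
Phrase 3 begins with the same material as phrase 1, making it parallel.

parallel double period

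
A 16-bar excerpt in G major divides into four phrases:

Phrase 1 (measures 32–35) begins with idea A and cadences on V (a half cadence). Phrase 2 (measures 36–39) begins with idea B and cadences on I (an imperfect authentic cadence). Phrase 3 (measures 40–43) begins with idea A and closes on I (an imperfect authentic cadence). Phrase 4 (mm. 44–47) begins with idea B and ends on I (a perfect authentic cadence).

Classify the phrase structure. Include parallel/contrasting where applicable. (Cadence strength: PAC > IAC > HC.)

Four phrases in two halves: the first half (measures 32–39) ends with an imperfect authentic cadence, the second (mm. 40–47) with a perfect authentic cadence — a large antecedent–consequent pair, i.e. a double period.
Phrase 3 begins with the same material as phrase 1, making it parallel.

parallel double period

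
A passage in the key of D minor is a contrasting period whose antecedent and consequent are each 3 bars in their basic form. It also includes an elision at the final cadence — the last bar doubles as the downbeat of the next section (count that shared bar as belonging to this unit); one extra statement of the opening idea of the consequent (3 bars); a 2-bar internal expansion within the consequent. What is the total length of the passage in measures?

Basic contrasting period: 3 + 3 = 6 bars.
6 (basic form) + 3 (extra statement) + 2 (internal expansion) = 11.
The elision shares a bar with the next section but does not change this unit's count.

11 measures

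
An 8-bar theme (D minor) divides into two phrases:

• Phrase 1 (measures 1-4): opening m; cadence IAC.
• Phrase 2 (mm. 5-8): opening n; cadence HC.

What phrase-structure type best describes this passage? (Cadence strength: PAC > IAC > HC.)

phrase group

The second phrase closes with a half cadence, which is not stronger than the first phrase's imperfect authentic cadence; without a weak→strong cadential pair there is no antecedent–consequent relationship, so this is a phrase group rather than a period.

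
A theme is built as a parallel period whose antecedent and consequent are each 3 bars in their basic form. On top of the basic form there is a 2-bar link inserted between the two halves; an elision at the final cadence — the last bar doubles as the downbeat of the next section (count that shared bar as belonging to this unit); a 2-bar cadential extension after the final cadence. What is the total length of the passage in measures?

Basic parallel period: 3 + 3 = 6 bars.
6 (basic form) + 2 (link) + 2 (cadential extension) = 10.
The elision shares a bar with the next section but does not change this unit's count.

10 measures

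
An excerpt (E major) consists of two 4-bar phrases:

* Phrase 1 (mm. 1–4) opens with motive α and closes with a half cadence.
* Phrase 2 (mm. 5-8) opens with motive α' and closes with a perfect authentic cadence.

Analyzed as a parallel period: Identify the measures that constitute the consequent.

measures 5–8

The antecedent is the phrase ending with the weaker cadence (half cadence, phrase 1) and the consequent the one ending more conclusively (perfect authentic cadence, phrase 2); the consequent is bars 5–8.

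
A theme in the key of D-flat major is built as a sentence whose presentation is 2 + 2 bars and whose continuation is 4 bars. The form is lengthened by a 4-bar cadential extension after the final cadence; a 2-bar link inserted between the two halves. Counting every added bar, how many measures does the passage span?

Basic sentence: 2 + 2 + 4 = 8 bars.
8 (basic form) + 4 (cadential extension) + 2 (link) = 14.

14 measures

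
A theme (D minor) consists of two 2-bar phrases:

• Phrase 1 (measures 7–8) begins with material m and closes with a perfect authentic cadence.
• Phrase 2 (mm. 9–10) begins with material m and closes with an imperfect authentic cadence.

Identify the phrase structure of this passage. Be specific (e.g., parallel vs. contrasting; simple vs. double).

phrase group

The second phrase closes with an imperfect authentic cadence, which is not stronger than the first phrase's perfect authentic cadence; without a weak→strong cadential pair there is no antecedent–consequent relationship, so this is a phrase group rather than a period.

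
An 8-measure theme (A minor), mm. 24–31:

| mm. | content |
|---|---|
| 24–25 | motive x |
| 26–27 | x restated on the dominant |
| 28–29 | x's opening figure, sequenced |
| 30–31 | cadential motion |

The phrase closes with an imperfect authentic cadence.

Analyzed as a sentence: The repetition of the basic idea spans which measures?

measures 26–27

The presentation of a sentence is the basic idea (bars 24–25) plus its repetition (mm. 26-27); the repetition of the basic idea is therefore mm. 26–27.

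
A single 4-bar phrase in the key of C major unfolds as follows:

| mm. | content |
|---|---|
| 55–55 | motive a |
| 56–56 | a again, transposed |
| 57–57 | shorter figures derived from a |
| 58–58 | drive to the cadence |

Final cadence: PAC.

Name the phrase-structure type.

sentence

Basic idea (bar 55) + its repetition (measure 56) form the presentation; fragmentation and cadence (measures 57–58) form the continuation — the 4-bar whole is a sentence.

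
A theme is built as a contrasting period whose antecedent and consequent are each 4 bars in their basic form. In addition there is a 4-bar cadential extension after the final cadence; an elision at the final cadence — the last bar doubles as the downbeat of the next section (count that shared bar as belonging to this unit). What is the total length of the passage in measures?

Basic contrasting period: 4 + 4 = 8 bars.
8 (basic form) + 4 (cadential extension) = 12.
The elision shares a bar with the next section but does not change this unit's count.

12 measures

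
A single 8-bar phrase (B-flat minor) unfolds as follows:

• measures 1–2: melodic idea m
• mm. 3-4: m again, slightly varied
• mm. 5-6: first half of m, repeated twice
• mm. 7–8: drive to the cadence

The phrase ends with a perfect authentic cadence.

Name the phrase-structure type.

sentence

Basic idea (mm. 1–2) + its repetition (measures 3–4) form the presentation; fragmentation and cadence (bars 5–8) form the continuation — the 8-bar whole is a sentence.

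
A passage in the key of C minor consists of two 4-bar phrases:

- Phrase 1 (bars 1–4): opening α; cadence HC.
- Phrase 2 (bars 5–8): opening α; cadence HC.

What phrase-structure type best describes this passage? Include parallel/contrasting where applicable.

Both phrases have the same opening (α) and the same cadence (half cadence): the second is a restatement, not a consequent, so this is a repeated phrase rather than a period.

repeated phrase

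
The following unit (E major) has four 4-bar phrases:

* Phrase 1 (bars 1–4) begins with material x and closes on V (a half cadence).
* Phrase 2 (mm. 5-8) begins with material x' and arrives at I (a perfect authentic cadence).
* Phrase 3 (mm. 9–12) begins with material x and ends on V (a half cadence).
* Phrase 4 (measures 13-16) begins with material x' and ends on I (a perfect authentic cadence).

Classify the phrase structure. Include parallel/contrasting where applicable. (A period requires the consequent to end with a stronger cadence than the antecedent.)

The cadence pattern HC–PAC–HC–PAC is weak–strong twice, and phrases 3–4 restate phrases 1–2: a period heard twice, not a double period (which would end weakly at phrase 2).

repeated period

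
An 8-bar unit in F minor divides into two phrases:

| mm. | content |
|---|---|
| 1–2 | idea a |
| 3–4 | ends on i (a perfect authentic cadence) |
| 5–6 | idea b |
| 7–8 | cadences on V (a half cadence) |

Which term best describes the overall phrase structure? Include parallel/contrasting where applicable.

phrase group

The second phrase closes with a half cadence, which is not stronger than the first phrase's perfect authentic cadence; without a weak→strong cadential pair there is no antecedent–consequent relationship, so this is a phrase group rather than a period.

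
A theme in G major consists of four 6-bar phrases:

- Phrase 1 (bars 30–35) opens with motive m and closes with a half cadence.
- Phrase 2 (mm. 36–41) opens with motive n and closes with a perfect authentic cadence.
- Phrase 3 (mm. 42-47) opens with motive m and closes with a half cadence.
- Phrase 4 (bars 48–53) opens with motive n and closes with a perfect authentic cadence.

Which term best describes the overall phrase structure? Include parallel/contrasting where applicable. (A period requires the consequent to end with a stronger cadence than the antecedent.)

repeated period

The cadence pattern HC–PAC–HC–PAC is weak–strong twice, and phrases 3–4 restate phrases 1–2: a period heard twice, not a double period (which would end weakly at phrase 2).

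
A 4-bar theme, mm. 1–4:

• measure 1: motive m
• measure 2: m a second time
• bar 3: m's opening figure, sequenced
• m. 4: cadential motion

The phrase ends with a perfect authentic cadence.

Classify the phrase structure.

sentence

Basic idea (m. 1) + its repetition (m. 2) form the presentation; fragmentation and cadence (mm. 3-4) form the continuation — the 4-bar whole is a sentence.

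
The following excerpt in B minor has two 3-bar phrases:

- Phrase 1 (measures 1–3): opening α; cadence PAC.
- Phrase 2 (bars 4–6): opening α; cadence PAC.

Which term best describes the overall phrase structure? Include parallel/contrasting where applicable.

repeated phrase

Both phrases have the same opening (α) and the same cadence (perfect authentic cadence): the second is a restatement, not a consequent, so this is a repeated phrase rather than a period.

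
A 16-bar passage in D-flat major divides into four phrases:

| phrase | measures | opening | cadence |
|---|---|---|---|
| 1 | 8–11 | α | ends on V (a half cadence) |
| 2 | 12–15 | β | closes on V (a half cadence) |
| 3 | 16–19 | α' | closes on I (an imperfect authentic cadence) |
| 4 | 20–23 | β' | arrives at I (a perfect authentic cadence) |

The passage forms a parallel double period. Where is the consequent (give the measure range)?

In a double period the four phrases pair into a large antecedent (phrases 1–2, ending half cadence) and a large consequent (phrases 3–4, ending perfect authentic cadence). The consequent spans mm. 16–23.

measures 16–23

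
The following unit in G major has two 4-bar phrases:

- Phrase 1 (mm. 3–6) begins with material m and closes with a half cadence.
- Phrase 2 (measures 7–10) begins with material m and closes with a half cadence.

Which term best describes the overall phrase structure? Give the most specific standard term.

repeated phrase

Both phrases have the same opening (m) and the same cadence (half cadence): the second is a restatement, not a consequent, so this is a repeated phrase rather than a period.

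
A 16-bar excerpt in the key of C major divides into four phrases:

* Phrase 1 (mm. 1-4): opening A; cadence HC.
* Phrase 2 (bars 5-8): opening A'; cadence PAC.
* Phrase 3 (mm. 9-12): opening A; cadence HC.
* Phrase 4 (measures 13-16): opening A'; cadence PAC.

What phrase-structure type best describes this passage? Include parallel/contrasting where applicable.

The cadence pattern HC–PAC–HC–PAC is weak–strong twice, and phrases 3–4 restate phrases 1–2: a period heard twice, not a double period (which would end weakly at phrase 2).

repeated period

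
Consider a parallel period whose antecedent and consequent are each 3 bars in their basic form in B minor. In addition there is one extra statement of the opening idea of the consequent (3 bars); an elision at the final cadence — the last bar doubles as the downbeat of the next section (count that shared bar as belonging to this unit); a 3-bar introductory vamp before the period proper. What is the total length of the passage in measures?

Basic parallel period: 3 + 3 = 6 bars.
6 (basic form) + 3 (extra statement) + 3 (introduction) = 12.
The elision shares a bar with the next section but does not change this unit's count.

12 measures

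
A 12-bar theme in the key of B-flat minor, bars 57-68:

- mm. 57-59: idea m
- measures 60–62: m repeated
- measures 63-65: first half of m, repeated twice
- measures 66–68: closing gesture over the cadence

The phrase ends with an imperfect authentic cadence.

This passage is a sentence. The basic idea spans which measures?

The presentation of a sentence is the basic idea (measures 57–59) plus its repetition (measures 60–62); the basic idea is therefore measures 57-59.

measures 57–59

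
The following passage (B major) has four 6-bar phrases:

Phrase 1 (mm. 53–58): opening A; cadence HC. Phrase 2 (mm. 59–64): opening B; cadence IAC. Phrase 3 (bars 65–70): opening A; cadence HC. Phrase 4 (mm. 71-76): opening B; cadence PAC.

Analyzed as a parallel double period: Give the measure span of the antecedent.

In a double period the four phrases pair into a large antecedent (phrases 1–2, ending imperfect authentic cadence) and a large consequent (phrases 3–4, ending perfect authentic cadence). The antecedent spans mm. 53–64.

measures 53–64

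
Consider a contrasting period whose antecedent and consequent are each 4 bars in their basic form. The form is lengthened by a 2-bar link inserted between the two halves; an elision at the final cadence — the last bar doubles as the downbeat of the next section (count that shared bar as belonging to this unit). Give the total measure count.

10 measures

Basic contrasting period: 4 + 4 = 8 bars.
8 (basic form) + 2 (link) = 10.
The elision shares a bar with the next section but does not change this unit's count.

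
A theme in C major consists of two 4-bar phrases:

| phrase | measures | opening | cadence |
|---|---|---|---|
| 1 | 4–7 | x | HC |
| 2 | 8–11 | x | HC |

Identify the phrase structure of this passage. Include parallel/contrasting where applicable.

repeated phrase

Both phrases have the same opening (x) and the same cadence (half cadence): the second is a restatement, not a consequent, so this is a repeated phrase rather than a period.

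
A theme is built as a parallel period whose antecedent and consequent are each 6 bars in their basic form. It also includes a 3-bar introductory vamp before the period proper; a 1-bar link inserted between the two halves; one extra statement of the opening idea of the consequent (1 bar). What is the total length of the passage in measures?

17 measures

Basic parallel period: 6 + 6 = 12 bars.
12 (basic form) + 3 (introduction) + 1 (link) + 1 (extra statement) = 17.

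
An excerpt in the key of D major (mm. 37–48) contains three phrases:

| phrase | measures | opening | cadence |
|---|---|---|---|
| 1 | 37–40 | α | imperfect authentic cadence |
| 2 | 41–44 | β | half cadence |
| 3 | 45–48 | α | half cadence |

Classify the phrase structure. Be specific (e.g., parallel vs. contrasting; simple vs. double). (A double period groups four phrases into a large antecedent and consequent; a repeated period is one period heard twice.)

The final phrase closes with a half cadence, which is not stronger than the preceding half cadence; the 3 phrases lack an overall antecedent–consequent design and so form a phrase group.

phrase group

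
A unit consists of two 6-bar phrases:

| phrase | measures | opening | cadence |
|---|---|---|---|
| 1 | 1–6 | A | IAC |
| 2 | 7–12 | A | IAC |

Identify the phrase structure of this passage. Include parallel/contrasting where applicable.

Both phrases have the same opening (A) and the same cadence (imperfect authentic cadence): the second is a restatement, not a consequent, so this is a repeated phrase rather than a period.

repeated phrase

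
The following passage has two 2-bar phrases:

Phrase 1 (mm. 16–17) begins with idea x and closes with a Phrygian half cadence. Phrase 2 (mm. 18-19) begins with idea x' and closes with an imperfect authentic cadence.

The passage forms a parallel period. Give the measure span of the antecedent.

measures 16–17

The antecedent is the phrase ending with the weaker cadence (Phrygian half cadence, phrase 1) and the consequent the one ending more conclusively (imperfect authentic cadence, phrase 2); the antecedent is measures 16–17.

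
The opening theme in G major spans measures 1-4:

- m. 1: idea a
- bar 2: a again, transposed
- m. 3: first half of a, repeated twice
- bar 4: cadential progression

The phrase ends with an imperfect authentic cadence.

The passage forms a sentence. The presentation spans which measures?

measures 1–2

The presentation of a sentence is the basic idea (bar 1) plus its repetition (bar 2); the presentation is therefore measures 1–2.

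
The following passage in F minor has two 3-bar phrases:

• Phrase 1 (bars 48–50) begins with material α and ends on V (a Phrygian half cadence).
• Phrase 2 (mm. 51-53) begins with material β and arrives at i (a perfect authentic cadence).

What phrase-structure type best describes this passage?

contrasting period

Phrase 1 ends with a Phrygian half cadence (weaker) and phrase 2 with a perfect authentic cadence (stronger): antecedent + consequent = a period.
The two phrases open with different material (α / β), so the period is contrasting.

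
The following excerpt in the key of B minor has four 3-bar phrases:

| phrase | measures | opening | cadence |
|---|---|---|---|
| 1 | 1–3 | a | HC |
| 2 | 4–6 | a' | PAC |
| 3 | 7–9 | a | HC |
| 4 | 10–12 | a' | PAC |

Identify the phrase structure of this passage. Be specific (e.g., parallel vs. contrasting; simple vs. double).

The cadence pattern HC–PAC–HC–PAC is weak–strong twice, and phrases 3–4 restate phrases 1–2: a period heard twice, not a double period (which would end weakly at phrase 2).

repeated period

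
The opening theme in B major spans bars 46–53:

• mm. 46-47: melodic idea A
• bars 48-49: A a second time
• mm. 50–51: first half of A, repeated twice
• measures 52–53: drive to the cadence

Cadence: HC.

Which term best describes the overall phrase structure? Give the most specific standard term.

sentence

Basic idea (bars 46–47) + its repetition (bars 48–49) form the presentation; fragmentation and cadence (mm. 50-53) form the continuation — the 8-bar whole is a sentence.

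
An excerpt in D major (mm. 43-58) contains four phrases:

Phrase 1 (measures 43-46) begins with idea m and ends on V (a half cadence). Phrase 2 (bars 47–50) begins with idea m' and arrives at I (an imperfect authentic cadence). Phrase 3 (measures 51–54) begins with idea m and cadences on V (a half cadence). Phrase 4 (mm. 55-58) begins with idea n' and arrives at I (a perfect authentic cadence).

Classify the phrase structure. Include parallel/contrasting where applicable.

Four phrases in two halves: the first half (bars 43–50) ends with an imperfect authentic cadence, the second (mm. 51–58) with a perfect authentic cadence — a large antecedent–consequent pair, i.e. a double period.
Phrase 3 begins with the same material as phrase 1, making it parallel.

parallel double period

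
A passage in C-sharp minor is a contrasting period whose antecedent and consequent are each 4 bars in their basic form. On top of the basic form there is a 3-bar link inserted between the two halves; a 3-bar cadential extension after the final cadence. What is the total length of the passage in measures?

Basic contrasting period: 4 + 4 = 8 bars.
8 (basic form) + 3 (link) + 3 (cadential extension) = 14.

14 measures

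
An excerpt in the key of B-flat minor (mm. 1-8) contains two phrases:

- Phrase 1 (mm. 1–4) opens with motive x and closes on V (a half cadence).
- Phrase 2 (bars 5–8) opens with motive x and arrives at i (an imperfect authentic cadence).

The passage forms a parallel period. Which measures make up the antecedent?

The phrase ending with the weaker cadence (half cadence) is the antecedent; the one ending more conclusively (imperfect authentic cadence) is the consequent. The antecedent is measures 1–4.

measures 1–4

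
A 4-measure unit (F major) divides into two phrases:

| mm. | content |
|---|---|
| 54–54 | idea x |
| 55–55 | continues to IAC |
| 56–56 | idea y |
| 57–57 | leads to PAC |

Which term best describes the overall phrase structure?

contrasting period

Phrase 1 ends with an imperfect authentic cadence (weaker) and phrase 2 with a perfect authentic cadence (stronger): antecedent + consequent = a period.
The two phrases open with different material (x / y), so the period is contrasting.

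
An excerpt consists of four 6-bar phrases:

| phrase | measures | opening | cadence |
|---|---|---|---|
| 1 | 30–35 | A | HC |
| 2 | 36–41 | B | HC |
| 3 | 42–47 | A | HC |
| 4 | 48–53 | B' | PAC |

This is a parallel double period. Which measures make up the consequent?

measures 42–53

In a double period the first pair of phrases (ending half cadence) is the large antecedent and the second pair (ending perfect authentic cadence) is the large consequent; the consequent is measures 42–53.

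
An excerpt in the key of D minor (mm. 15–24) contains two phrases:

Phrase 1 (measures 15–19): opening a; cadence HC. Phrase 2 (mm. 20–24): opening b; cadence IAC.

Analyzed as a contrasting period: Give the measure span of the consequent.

measures 20–24

The antecedent is the phrase ending with the weaker cadence (half cadence, phrase 1) and the consequent the one ending more conclusively (imperfect authentic cadence, phrase 2); the consequent is mm. 20–24.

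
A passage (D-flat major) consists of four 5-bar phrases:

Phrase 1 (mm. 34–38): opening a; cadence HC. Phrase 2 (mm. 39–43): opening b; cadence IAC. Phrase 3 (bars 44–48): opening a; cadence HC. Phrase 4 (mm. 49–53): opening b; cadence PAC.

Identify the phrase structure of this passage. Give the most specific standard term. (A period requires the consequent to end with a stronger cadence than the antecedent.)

Four phrases in two halves: the first half (bars 34–43) ends with an imperfect authentic cadence, the second (measures 44–53) with a perfect authentic cadence — a large antecedent–consequent pair, i.e. a double period.
Phrase 3 begins with the same material as phrase 1, making it parallel.

parallel double period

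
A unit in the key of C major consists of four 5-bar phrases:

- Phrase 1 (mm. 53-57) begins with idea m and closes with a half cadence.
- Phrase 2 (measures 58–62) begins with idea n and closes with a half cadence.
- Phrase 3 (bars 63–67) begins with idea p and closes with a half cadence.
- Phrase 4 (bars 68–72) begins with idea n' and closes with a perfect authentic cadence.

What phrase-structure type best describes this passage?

contrasting double period

Four phrases in two halves: the first half (mm. 53-62) ends with a half cadence, the second (bars 63–72) with a perfect authentic cadence — a large antecedent–consequent pair, i.e. a double period.
Phrase 3 begins with different material from phrase 1, making it contrasting.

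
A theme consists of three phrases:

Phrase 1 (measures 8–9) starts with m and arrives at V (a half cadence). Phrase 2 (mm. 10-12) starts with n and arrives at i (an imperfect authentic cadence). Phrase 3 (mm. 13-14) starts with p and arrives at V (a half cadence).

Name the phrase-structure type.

phrase group

The final phrase closes with a half cadence, which is not stronger than the preceding imperfect authentic cadence; the 3 phrases lack an overall antecedent–consequent design and so form a phrase group.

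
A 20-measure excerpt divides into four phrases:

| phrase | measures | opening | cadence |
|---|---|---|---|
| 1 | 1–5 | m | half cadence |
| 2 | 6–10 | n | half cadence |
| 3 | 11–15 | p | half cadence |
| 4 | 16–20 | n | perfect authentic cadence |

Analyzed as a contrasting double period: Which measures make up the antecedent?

In a double period the four phrases pair into a large antecedent (phrases 1–2, ending half cadence) and a large consequent (phrases 3–4, ending perfect authentic cadence). The antecedent spans measures 1–10.

measures 1–10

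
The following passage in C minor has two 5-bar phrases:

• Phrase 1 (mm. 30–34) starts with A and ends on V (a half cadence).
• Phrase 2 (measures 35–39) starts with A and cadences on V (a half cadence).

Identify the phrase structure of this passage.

Both phrases have the same opening (A) and the same cadence (half cadence): the second is a restatement, not a consequent, so this is a repeated phrase rather than a period.

repeated phrase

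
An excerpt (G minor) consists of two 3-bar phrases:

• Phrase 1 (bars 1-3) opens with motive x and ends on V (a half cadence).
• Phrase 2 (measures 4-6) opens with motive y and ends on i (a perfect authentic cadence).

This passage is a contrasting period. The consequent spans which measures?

measures 4–6

The antecedent is the phrase ending with the weaker cadence (half cadence, phrase 1) and the consequent the one ending more conclusively (perfect authentic cadence, phrase 2); the consequent is mm. 4–6.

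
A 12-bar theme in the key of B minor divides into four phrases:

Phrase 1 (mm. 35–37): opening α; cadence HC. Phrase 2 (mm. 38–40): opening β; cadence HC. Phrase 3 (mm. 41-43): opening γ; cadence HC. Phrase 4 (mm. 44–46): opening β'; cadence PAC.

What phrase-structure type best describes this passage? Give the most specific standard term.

contrasting double period

Four phrases in two halves: the first half (bars 35-40) ends with a half cadence, the second (bars 41-46) with a perfect authentic cadence — a large antecedent–consequent pair, i.e. a double period.
Phrase 3 begins with different material from phrase 1, making it contrasting.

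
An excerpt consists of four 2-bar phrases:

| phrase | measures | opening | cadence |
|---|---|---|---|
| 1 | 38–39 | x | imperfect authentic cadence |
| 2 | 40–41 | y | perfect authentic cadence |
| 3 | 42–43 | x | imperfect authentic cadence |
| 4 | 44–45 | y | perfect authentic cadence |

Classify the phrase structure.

The cadence pattern IAC–PAC–IAC–PAC is weak–strong twice, and phrases 3–4 restate phrases 1–2: a period heard twice, not a double period (which would end weakly at phrase 2).

repeated period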